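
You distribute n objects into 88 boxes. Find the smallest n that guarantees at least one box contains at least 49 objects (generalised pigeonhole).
n = (49 − 1)·88 + 1 = 4225

By the generalised pigeonhole principle, to guarantee some box contains ≥ r objects we need more than (r − 1) · k objects total. Threshold: n = (r − 1) · k + 1. With r = 49 and k = 88: n = 48 · 88 + 1 = 4224 + 1 = 4225. For n = 4224 = 48 · 88, we can put exactly 48 objects in every box, avoiding 49 in any single one — so 4225 is tight.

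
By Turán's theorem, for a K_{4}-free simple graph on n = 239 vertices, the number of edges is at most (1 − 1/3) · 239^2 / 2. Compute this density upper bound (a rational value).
Turán density bound = (2/3) · 239^2/2 = 57121/3 ≈ 19040.3333

Turán's theorem: ex(n, K_{r+1}) is achieved by the complete r-partite Turán graph T(n, r) with parts as balanced as possible, and is at most (1 − 1/r) · n^2/2. For r = 3, n = 239: the density bound is (2/3) · 57121/2 = 57121/3 ≈ 19040.3333. The integer-valued extremum is e(T(239, 3)) = 19040, which is strictly less than the density bound 57121/3 since 3 ∤ 239 (the parts of T(239, 3) cannot all be equal).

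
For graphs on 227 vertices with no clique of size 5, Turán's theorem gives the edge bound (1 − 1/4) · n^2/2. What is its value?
Turán density bound = (3/4) · 227^2/2 = 154587/8 ≈ 19323.375

Turán's theorem: ex(n, K_{r+1}) is achieved by the complete r-partite Turán graph T(n, r) with parts as balanced as possible, and is at most (1 − 1/r) · n^2/2. For r = 4, n = 227: the density bound is (3/4) · 51529/2 = 154587/8 ≈ 19323.375. The integer-valued extremum is e(T(227, 4)) = 19323, which is strictly less than the density bound 154587/8 since 4 ∤ 227 (the parts of T(227, 4) cannot all be equal).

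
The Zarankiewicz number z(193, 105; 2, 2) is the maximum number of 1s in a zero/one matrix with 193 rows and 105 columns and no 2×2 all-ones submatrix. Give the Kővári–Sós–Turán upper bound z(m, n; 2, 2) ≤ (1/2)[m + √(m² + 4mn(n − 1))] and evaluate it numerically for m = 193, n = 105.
z(193, 105; 2, 2) ≤ (1/2)[193 + √(193² + 4·193·105·104)] = (1/2)[193 + √8467489] = 1551.4475

Kővári–Sós–Turán: let r_1, ..., r_193 be the row sums and z = Σ r_i the total number of 1s. Each pair of columns can share at most one row with both entries 1 (else a 2×2 all-ones block appears), so Σ_i C(r_i, 2) ≤ C(105, 2) = 5460. By convexity Σ_i C(r_i, 2) ≥ 193·C(z/193, 2) = z(z − 193)/(2·193), giving z² − 193z − 193·105·104 ≤ 0 and hence z ≤ (1/2)[193 + √(37249 + 4·2107560)] = (1/2)[193 + √8467489] ≈ (1/2)(193 + 2909.895) = 1551.4475.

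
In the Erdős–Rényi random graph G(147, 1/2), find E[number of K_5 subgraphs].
E[# K_5] = C(147, 5) · (1/2)^C(5, 2) = 534017484 / 2^10 = 133504371/256 ≈ 521501.449219

For each 5-subset S of vertices (there are C(147, 5) = 534017484 such S), let X_S = 1 if S induces a K_5 (all C(5, 2) = 10 edges present). Then P(X_S = 1) = (1/2)^10 = 1/1024. By linearity of expectation, E[# K_5] = C(147, 5) · (1/2)^10 = 534017484 / 1024 = 133504371/256 ≈ 521501.449219.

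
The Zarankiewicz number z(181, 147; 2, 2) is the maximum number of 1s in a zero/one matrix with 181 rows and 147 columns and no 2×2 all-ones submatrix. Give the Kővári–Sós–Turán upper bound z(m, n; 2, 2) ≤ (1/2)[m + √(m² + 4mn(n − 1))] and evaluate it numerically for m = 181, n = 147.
z(181, 147; 2, 2) ≤ (1/2)[181 + √(181² + 4·181·147·146)] = (1/2)[181 + √15571249] = 2063.5211

Kővári–Sós–Turán: let r_1, ..., r_181 be the row sums and z = Σ r_i the total number of 1s. Each pair of columns can share at most one row with both entries 1 (else a 2×2 all-ones block appears), so Σ_i C(r_i, 2) ≤ C(147, 2) = 10731. By convexity Σ_i C(r_i, 2) ≥ 181·C(z/181, 2) = z(z − 181)/(2·181), giving z² − 181z − 181·147·146 ≤ 0 and hence z ≤ (1/2)[181 + √(32761 + 4·3884622)] = (1/2)[181 + √15571249] ≈ (1/2)(181 + 3946.0422) = 2063.5211.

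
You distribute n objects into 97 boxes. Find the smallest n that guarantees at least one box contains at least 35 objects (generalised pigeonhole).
n = (35 − 1)·97 + 1 = 3299

By the generalised pigeonhole principle, to guarantee some box contains ≥ r objects we need more than (r − 1) · k objects total. Threshold: n = (r − 1) · k + 1. With r = 35 and k = 97: n = 34 · 97 + 1 = 3298 + 1 = 3299. For n = 3298 = 34 · 97, we can put exactly 34 objects in every box, avoiding 35 in any single one — so 3299 is tight.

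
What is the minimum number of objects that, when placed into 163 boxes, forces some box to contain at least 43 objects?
n = (43 − 1)·163 + 1 = 6847

By the generalised pigeonhole principle, to guarantee some box contains ≥ r objects we need more than (r − 1) · k objects total. Threshold: n = (r − 1) · k + 1. With r = 43 and k = 163: n = 42 · 163 + 1 = 6846 + 1 = 6847. For n = 6846 = 42 · 163, we can put exactly 42 objects in every box, avoiding 43 in any single one — so 6847 is tight.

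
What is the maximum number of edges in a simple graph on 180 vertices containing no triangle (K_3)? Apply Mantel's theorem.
ex(180, K_3) = ⌊180^2/4⌋ = 8100

Mantel (1907): a triangle-free graph on n vertices has at most ⌊n^2/4⌋ edges, with equality for the complete bipartite graph K_{⌊n/2⌋, ⌈n/2⌉}. For n = 180: ⌊180^2/4⌋ = ⌊32400/4⌋ = 8100. The extremal graph is K_{90, 90}, which has 90·90 = 8100 edges.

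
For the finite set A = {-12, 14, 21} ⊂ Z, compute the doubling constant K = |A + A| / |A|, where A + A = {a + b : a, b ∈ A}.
K = |A + A| / |A| = 6/3 = 2

Enumerate A + A = {a + b : a, b ∈ A}. With |A| = 3, there are |A|^2 = 9 ordered sum pairs; collecting distinct values, A + A = {-24, 2, 9, 28, 35, 42}, so |A + A| = 6. Thus K = 6/3 = 2. For comparison, the minimum possible |A + A| over all 3-element sets is 2·3 − 1 = 5 (so min K = 5/3), attained only by arithmetic progressions.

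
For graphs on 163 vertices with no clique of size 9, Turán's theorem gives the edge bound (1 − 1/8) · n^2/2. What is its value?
Turán density bound = (7/8) · 163^2/2 = 185983/16 ≈ 11623.9375

Turán's theorem: ex(n, K_{r+1}) is achieved by the complete r-partite Turán graph T(n, r) with parts as balanced as possible, and is at most (1 − 1/r) · n^2/2. For r = 8, n = 163: the density bound is (7/8) · 26569/2 = 185983/16 ≈ 11623.9375. The integer-valued extremum is e(T(163, 8)) = 11623, which is strictly less than the density bound 185983/16 since 8 ∤ 163 (the parts of T(163, 8) cannot all be equal).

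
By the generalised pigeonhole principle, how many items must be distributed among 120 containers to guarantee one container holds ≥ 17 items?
n = (17 − 1)·120 + 1 = 1921

By the generalised pigeonhole principle, to guarantee some box contains ≥ r objects we need more than (r − 1) · k objects total. Threshold: n = (r − 1) · k + 1. With r = 17 and k = 120: n = 16 · 120 + 1 = 1920 + 1 = 1921. For n = 1920 = 16 · 120, we can put exactly 16 objects in every box, avoiding 17 in any single one — so 1921 is tight.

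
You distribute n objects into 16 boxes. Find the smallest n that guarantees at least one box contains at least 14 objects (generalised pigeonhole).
n = (14 − 1)·16 + 1 = 209

By the generalised pigeonhole principle, to guarantee some box contains ≥ r objects we need more than (r − 1) · k objects total. Threshold: n = (r − 1) · k + 1. With r = 14 and k = 16: n = 13 · 16 + 1 = 208 + 1 = 209. For n = 208 = 13 · 16, we can put exactly 13 objects in every box, avoiding 14 in any single one — so 209 is tight.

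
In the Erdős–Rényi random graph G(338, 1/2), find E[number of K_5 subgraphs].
E[# K_5] = C(338, 5) · (1/2)^C(5, 2) = 35685838552 / 2^10 = 4460729819/128 = 34849451.7109375

For each 5-subset S of vertices (there are C(338, 5) = 35685838552 such S), let X_S = 1 if S induces a K_5 (all C(5, 2) = 10 edges present). Then P(X_S = 1) = (1/2)^10 = 1/1024. By linearity of expectation, E[# K_5] = C(338, 5) · (1/2)^10 = 35685838552 / 1024 = 4460729819/128 = 34849451.7109375.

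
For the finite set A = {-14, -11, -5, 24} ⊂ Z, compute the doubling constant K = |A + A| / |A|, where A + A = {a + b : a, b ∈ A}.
K = |A + A| / |A| = 10/4 = 5/2

Enumerate A + A = {a + b : a, b ∈ A}. With |A| = 4, there are |A|^2 = 16 ordered sum pairs; collecting distinct values, A + A = {-28, -25, -22, -19, -16, -10, 10, 13, 19, 48}, so |A + A| = 10. Thus K = 10/4 = 5/2. For comparison, the minimum possible |A + A| over all 4-element sets is 2·4 − 1 = 7 (so min K = 7/4), attained only by arithmetic progressions.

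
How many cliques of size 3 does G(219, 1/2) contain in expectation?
E[# K_3] = C(219, 3) · (1/2)^C(3, 2) = 1726669 / 2^3 = 215833.625

For each 3-subset S of vertices (there are C(219, 3) = 1726669 such S), let X_S = 1 if S induces a K_3 (all C(3, 2) = 3 edges present). Then P(X_S = 1) = (1/2)^3 = 1/8. By linearity of expectation, E[# K_3] = C(219, 3) · (1/2)^3 = 1726669 / 8 = 215833.625.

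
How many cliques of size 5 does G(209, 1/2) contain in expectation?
E[# K_5] = C(209, 5) · (1/2)^C(5, 2) = 3166793916 / 2^10 = 791698479/256 ≈ 3092572.183594

For each 5-subset S of vertices (there are C(209, 5) = 3166793916 such S), let X_S = 1 if S induces a K_5 (all C(5, 2) = 10 edges present). Then P(X_S = 1) = (1/2)^10 = 1/1024. By linearity of expectation, E[# K_5] = C(209, 5) · (1/2)^10 = 3166793916 / 1024 = 791698479/256 ≈ 3092572.183594.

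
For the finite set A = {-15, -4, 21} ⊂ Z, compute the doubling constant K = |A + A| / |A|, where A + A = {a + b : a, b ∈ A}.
K = |A + A| / |A| = 6/3 = 2

Enumerate A + A = {a + b : a, b ∈ A}. With |A| = 3, there are |A|^2 = 9 ordered sum pairs; collecting distinct values, A + A = {-30, -19, -8, 6, 17, 42}, so |A + A| = 6. Thus K = 6/3 = 2. For comparison, the minimum possible |A + A| over all 3-element sets is 2·3 − 1 = 5 (so min K = 5/3), attained only by arithmetic progressions.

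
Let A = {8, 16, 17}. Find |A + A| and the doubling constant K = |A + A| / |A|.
K = |A + A| / |A| = 6/3 = 2

Enumerate A + A = {a + b : a, b ∈ A}. With |A| = 3, there are |A|^2 = 9 ordered sum pairs; collecting distinct values, A + A = {16, 24, 25, 32, 33, 34}, so |A + A| = 6. Thus K = 6/3 = 2. For comparison, the minimum possible |A + A| over all 3-element sets is 2·3 − 1 = 5 (so min K = 5/3), attained only by arithmetic progressions.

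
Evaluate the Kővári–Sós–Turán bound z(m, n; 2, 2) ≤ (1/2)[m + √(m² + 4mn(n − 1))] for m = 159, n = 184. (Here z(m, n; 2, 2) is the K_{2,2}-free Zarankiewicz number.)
z(159, 184; 2, 2) ≤ (1/2)[159 + √(159² + 4·159·184·183)] = (1/2)[159 + √21440673] = 2394.7037

Kővári–Sós–Turán: let r_1, ..., r_159 be the row sums and z = Σ r_i the total number of 1s. Each pair of columns can share at most one row with both entries 1 (else a 2×2 all-ones block appears), so Σ_i C(r_i, 2) ≤ C(184, 2) = 16836. By convexity Σ_i C(r_i, 2) ≥ 159·C(z/159, 2) = z(z − 159)/(2·159), giving z² − 159z − 159·184·183 ≤ 0 and hence z ≤ (1/2)[159 + √(25281 + 4·5353848)] = (1/2)[159 + √21440673] ≈ (1/2)(159 + 4630.4074) = 2394.7037.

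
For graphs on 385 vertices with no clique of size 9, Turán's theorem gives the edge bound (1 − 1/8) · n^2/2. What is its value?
Turán density bound = (7/8) · 385^2/2 = 1037575/16 ≈ 64848.4375

Turán's theorem: ex(n, K_{r+1}) is achieved by the complete r-partite Turán graph T(n, r) with parts as balanced as possible, and is at most (1 − 1/r) · n^2/2. For r = 8, n = 385: the density bound is (7/8) · 148225/2 = 1037575/16 ≈ 64848.4375. The integer-valued extremum is e(T(385, 8)) = 64848, which is strictly less than the density bound 1037575/16 since 8 ∤ 385 (the parts of T(385, 8) cannot all be equal).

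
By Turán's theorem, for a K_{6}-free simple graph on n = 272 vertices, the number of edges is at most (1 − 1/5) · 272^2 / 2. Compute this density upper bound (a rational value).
Turán density bound = (4/5) · 272^2/2 = 147968/5 ≈ 29593.6

Turán's theorem: ex(n, K_{r+1}) is achieved by the complete r-partite Turán graph T(n, r) with parts as balanced as possible, and is at most (1 − 1/r) · n^2/2. For r = 5, n = 272: the density bound is (4/5) · 73984/2 = 147968/5 ≈ 29593.6. The integer-valued extremum is e(T(272, 5)) = 29593, which is strictly less than the density bound 147968/5 since 5 ∤ 272 (the parts of T(272, 5) cannot all be equal).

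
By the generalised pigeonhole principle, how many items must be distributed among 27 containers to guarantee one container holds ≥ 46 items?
n = (46 − 1)·27 + 1 = 1216

By the generalised pigeonhole principle, to guarantee some box contains ≥ r objects we need more than (r − 1) · k objects total. Threshold: n = (r − 1) · k + 1. With r = 46 and k = 27: n = 45 · 27 + 1 = 1215 + 1 = 1216. For n = 1215 = 45 · 27, we can put exactly 45 objects in every box, avoiding 46 in any single one — so 1216 is tight.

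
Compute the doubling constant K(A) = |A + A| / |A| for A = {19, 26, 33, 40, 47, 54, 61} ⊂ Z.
K = |A + A| / |A| = 13/7

Enumerate A + A = {a + b : a, b ∈ A}. With |A| = 7, there are |A|^2 = 49 ordered sum pairs; collecting distinct values, A + A = {38, 45, 52, 59, 66, 73, 80, 87, 94, 101, 108, 115, 122}, so |A + A| = 13. Thus K = 13/7. Here |A + A| = 2|A| − 1 = 13, the minimum possible — so K = 13/7 is minimal, which holds iff A is an arithmetic progression.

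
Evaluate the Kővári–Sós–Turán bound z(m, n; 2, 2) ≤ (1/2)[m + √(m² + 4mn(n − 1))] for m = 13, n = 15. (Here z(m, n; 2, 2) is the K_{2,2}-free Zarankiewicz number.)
z(13, 15; 2, 2) ≤ (1/2)[13 + √(13² + 4·13·15·14)] = (1/2)[13 + √11089] = 59.1522

Kővári–Sós–Turán: let r_1, ..., r_13 be the row sums and z = Σ r_i the total number of 1s. Each pair of columns can share at most one row with both entries 1 (else a 2×2 all-ones block appears), so Σ_i C(r_i, 2) ≤ C(15, 2) = 105. By convexity Σ_i C(r_i, 2) ≥ 13·C(z/13, 2) = z(z − 13)/(2·13), giving z² − 13z − 13·15·14 ≤ 0 and hence z ≤ (1/2)[13 + √(169 + 4·2730)] = (1/2)[13 + √11089] ≈ (1/2)(13 + 105.3043) = 59.1522.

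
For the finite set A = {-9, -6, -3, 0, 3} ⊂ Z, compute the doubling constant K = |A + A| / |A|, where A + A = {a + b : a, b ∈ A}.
K = |A + A| / |A| = 9/5

Enumerate A + A = {a + b : a, b ∈ A}. With |A| = 5, there are |A|^2 = 25 ordered sum pairs; collecting distinct values, A + A = {-18, -15, -12, -9, -6, -3, 0, 3, 6}, so |A + A| = 9. Thus K = 9/5. Here |A + A| = 2|A| − 1 = 9, the minimum possible — so K = 9/5 is minimal, which holds iff A is an arithmetic progression.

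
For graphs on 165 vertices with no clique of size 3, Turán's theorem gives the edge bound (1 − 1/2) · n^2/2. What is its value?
Turán density bound = (1/2) · 165^2/2 = 27225/4 ≈ 6806.25

Turán's theorem: ex(n, K_{r+1}) is achieved by the complete r-partite Turán graph T(n, r) with parts as balanced as possible, and is at most (1 − 1/r) · n^2/2. For r = 2, n = 165: the density bound is (1/2) · 27225/2 = 27225/4 ≈ 6806.25. The integer-valued extremum is e(T(165, 2)) = 6806, which is strictly less than the density bound 27225/4 since 2 ∤ 165 (the parts of T(165, 2) cannot all be equal).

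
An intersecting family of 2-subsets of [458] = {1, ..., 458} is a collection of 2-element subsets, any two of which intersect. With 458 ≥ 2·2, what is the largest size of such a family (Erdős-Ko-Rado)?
max |F| = C(457, 1) = 457

The Erdős-Ko-Rado theorem states: for n ≥ 2k, an intersecting family of k-subsets of an n-element set has size at most C(n − 1, k − 1), with equality for 'star' families {A ⊆ [n] : |A| = k, i ∈ A} (fix an element i). For n = 458, k = 2: C(457, 1) = 457.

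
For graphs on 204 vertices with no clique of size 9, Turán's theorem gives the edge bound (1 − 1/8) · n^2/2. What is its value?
Turán density bound = (7/8) · 204^2/2 = 18207

Turán's theorem: ex(n, K_{r+1}) is achieved by the complete r-partite Turán graph T(n, r) with parts as balanced as possible, and is at most (1 − 1/r) · n^2/2. For r = 8, n = 204: the density bound is (7/8) · 41616/2 = 18207. The integer-valued extremum is e(T(204, 8)) = 18206, which is strictly less than the density bound 18207 since 8 ∤ 204 (the parts of T(204, 8) cannot all be equal).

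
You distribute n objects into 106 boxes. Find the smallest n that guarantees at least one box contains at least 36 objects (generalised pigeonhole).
n = (36 − 1)·106 + 1 = 3711

By the generalised pigeonhole principle, to guarantee some box contains ≥ r objects we need more than (r − 1) · k objects total. Threshold: n = (r − 1) · k + 1. With r = 36 and k = 106: n = 35 · 106 + 1 = 3710 + 1 = 3711. For n = 3710 = 35 · 106, we can put exactly 35 objects in every box, avoiding 36 in any single one — so 3711 is tight.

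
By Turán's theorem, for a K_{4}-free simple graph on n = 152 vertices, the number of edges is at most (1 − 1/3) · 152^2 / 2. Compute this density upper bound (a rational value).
Turán density bound = (2/3) · 152^2/2 = 23104/3 ≈ 7701.3333

Turán's theorem: ex(n, K_{r+1}) is achieved by the complete r-partite Turán graph T(n, r) with parts as balanced as possible, and is at most (1 − 1/r) · n^2/2. For r = 3, n = 152: the density bound is (2/3) · 23104/2 = 23104/3 ≈ 7701.3333. The integer-valued extremum is e(T(152, 3)) = 7701, which is strictly less than the density bound 23104/3 since 3 ∤ 152 (the parts of T(152, 3) cannot all be equal).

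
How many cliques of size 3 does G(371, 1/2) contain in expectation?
E[# K_3] = C(371, 3) · (1/2)^C(3, 2) = 8442105 / 2^3 = 1055263.125

For each 3-subset S of vertices (there are C(371, 3) = 8442105 such S), let X_S = 1 if S induces a K_3 (all C(3, 2) = 3 edges present). Then P(X_S = 1) = (1/2)^3 = 1/8. By linearity of expectation, E[# K_3] = C(371, 3) · (1/2)^3 = 8442105 / 8 = 1055263.125.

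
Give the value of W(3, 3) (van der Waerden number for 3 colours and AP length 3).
W(3, 3) = 27

W(3, 3) = 27. The lower bound W(3, 3) > 26 comes from an explicit good 3-colouring of [1, 26]; the upper bound W(3, 3) ≤ 27 was verified by exhaustive search over 3-colourings of [1, 27].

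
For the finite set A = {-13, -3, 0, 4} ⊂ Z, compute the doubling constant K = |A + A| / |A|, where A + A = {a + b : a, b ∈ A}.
K = |A + A| / |A| = 10/4 = 5/2

Enumerate A + A = {a + b : a, b ∈ A}. With |A| = 4, there are |A|^2 = 16 ordered sum pairs; collecting distinct values, A + A = {-26, -16, -13, -9, -6, -3, 0, 1, 4, 8}, so |A + A| = 10. Thus K = 10/4 = 5/2. For comparison, the minimum possible |A + A| over all 4-element sets is 2·4 − 1 = 7 (so min K = 7/4), attained only by arithmetic progressions.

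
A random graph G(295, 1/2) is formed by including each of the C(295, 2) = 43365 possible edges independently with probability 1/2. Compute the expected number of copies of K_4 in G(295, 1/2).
E[# K_4] = C(295, 4) · (1/2)^C(4, 2) = 309177995 / 2^6 = 4830906.171875

For each 4-subset S of vertices (there are C(295, 4) = 309177995 such S), let X_S = 1 if S induces a K_4 (all C(4, 2) = 6 edges present). Then P(X_S = 1) = (1/2)^6 = 1/64. By linearity of expectation, E[# K_4] = C(295, 4) · (1/2)^6 = 309177995 / 64 = 4830906.171875.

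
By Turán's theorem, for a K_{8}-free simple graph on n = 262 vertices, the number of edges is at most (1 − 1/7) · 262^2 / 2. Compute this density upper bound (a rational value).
Turán density bound = (6/7) · 262^2/2 = 205932/7 ≈ 29418.8571

Turán's theorem: ex(n, K_{r+1}) is achieved by the complete r-partite Turán graph T(n, r) with parts as balanced as possible, and is at most (1 − 1/r) · n^2/2. For r = 7, n = 262: the density bound is (6/7) · 68644/2 = 205932/7 ≈ 29418.8571. The integer-valued extremum is e(T(262, 7)) = 29418, which is strictly less than the density bound 205932/7 since 7 ∤ 262 (the parts of T(262, 7) cannot all be equal).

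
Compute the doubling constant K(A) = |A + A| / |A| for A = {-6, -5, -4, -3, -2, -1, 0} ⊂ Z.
K = |A + A| / |A| = 13/7

Enumerate A + A = {a + b : a, b ∈ A}. With |A| = 7, there are |A|^2 = 49 ordered sum pairs; collecting distinct values, A + A = {-12, -11, -10, -9, -8, -7, -6, -5, -4, -3, -2, -1, 0}, so |A + A| = 13. Thus K = 13/7. Here |A + A| = 2|A| − 1 = 13, the minimum possible — so K = 13/7 is minimal, which holds iff A is an arithmetic progression.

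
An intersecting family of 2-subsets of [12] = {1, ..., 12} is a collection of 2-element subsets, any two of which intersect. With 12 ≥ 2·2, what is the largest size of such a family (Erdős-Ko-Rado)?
max |F| = C(11, 1) = 11

The Erdős-Ko-Rado theorem states: for n ≥ 2k, an intersecting family of k-subsets of an n-element set has size at most C(n − 1, k − 1), with equality for 'star' families {A ⊆ [n] : |A| = k, i ∈ A} (fix an element i). For n = 12, k = 2: C(11, 1) = 11.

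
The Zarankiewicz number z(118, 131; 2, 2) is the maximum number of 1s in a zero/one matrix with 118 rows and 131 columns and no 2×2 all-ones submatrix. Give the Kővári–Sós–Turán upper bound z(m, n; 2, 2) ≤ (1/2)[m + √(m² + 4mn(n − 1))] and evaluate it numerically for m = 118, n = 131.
z(118, 131; 2, 2) ≤ (1/2)[118 + √(118² + 4·118·131·130)] = (1/2)[118 + √8052084] = 1477.8097

Kővári–Sós–Turán: let r_1, ..., r_118 be the row sums and z = Σ r_i the total number of 1s. Each pair of columns can share at most one row with both entries 1 (else a 2×2 all-ones block appears), so Σ_i C(r_i, 2) ≤ C(131, 2) = 8515. By convexity Σ_i C(r_i, 2) ≥ 118·C(z/118, 2) = z(z − 118)/(2·118), giving z² − 118z − 118·131·130 ≤ 0 and hence z ≤ (1/2)[118 + √(13924 + 4·2009540)] = (1/2)[118 + √8052084] ≈ (1/2)(118 + 2837.6194) = 1477.8097.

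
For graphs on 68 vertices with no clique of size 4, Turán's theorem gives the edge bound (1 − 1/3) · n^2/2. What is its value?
Turán density bound = (2/3) · 68^2/2 = 4624/3 ≈ 1541.3333

Turán's theorem: ex(n, K_{r+1}) is achieved by the complete r-partite Turán graph T(n, r) with parts as balanced as possible, and is at most (1 − 1/r) · n^2/2. For r = 3, n = 68: the density bound is (2/3) · 4624/2 = 4624/3 ≈ 1541.3333. The integer-valued extremum is e(T(68, 3)) = 1541, which is strictly less than the density bound 4624/3 since 3 ∤ 68 (the parts of T(68, 3) cannot all be equal).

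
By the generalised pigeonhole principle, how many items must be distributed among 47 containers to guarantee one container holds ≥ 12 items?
n = (12 − 1)·47 + 1 = 518

By the generalised pigeonhole principle, to guarantee some box contains ≥ r objects we need more than (r − 1) · k objects total. Threshold: n = (r − 1) · k + 1. With r = 12 and k = 47: n = 11 · 47 + 1 = 517 + 1 = 518. For n = 517 = 11 · 47, we can put exactly 11 objects in every box, avoiding 12 in any single one — so 518 is tight.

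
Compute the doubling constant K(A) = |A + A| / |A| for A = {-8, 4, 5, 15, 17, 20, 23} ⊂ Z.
K = |A + A| / |A| = 26/7

Enumerate A + A = {a + b : a, b ∈ A}. With |A| = 7, there are |A|^2 = 49 ordered sum pairs; collecting distinct values, A + A = {-16, -4, -3, 7, 8, 9, 10, 12, 15, 19, 20, 21, 22, 24, 25, 27, 28, 30, 32, 34, 35, 37, 38, 40, 43, 46}, so |A + A| = 26. Thus K = 26/7. For comparison, the minimum possible |A + A| over all 7-element sets is 2·7 − 1 = 13 (so min K = 13/7), attained only by arithmetic progressions.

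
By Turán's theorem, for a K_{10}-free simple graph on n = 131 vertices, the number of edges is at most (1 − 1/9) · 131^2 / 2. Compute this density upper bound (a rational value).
Turán density bound = (8/9) · 131^2/2 = 68644/9 ≈ 7627.1111

Turán's theorem: ex(n, K_{r+1}) is achieved by the complete r-partite Turán graph T(n, r) with parts as balanced as possible, and is at most (1 − 1/r) · n^2/2. For r = 9, n = 131: the density bound is (8/9) · 17161/2 = 68644/9 ≈ 7627.1111. The integer-valued extremum is e(T(131, 9)) = 7626, which is strictly less than the density bound 68644/9 since 9 ∤ 131 (the parts of T(131, 9) cannot all be equal).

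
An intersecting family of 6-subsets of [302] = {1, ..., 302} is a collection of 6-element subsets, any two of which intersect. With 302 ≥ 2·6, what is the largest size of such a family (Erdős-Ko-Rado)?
max |F| = C(301, 5) = 19913628735

The Erdős-Ko-Rado theorem states: for n ≥ 2k, an intersecting family of k-subsets of an n-element set has size at most C(n − 1, k − 1), with equality for 'star' families {A ⊆ [n] : |A| = k, i ∈ A} (fix an element i). For n = 302, k = 6: C(301, 5) = 19913628735.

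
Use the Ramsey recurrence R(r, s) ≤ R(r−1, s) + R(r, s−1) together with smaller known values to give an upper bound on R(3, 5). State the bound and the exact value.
R(3, 5) ≤ R(2, 5) + R(3, 4) = 5 + 9 = 14; exact value R(3, 5) = 14.

The Erdős–Szekeres recurrence R(r, s) ≤ R(r−1, s) + R(r, s−1) applied to (r, s) = (3, 5) gives
  R(3, 5) ≤ R(2, 5) + R(3, 4) = 5 + 9 = 14.
(Recall R(2, k) = k and R is symmetric.) Here the recurrence bound is tight: a matching lower-bound construction on K_{13} shows R(3, 5) > 13, so R(3, 5) = 14 exactly.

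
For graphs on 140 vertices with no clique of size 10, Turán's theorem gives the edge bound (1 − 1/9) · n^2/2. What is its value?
Turán density bound = (8/9) · 140^2/2 = 78400/9 ≈ 8711.1111

Turán's theorem: ex(n, K_{r+1}) is achieved by the complete r-partite Turán graph T(n, r) with parts as balanced as possible, and is at most (1 − 1/r) · n^2/2. For r = 9, n = 140: the density bound is (8/9) · 19600/2 = 78400/9 ≈ 8711.1111. The integer-valued extremum is e(T(140, 9)) = 8710, which is strictly less than the density bound 78400/9 since 9 ∤ 140 (the parts of T(140, 9) cannot all be equal).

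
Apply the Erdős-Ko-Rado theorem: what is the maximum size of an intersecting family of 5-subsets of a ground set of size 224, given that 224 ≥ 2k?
max |F| = C(223, 4) = 100290905

Erdős-Ko-Rado (1961): when n ≥ 2k, max |F| = C(n−1, k−1). The bound is attained by the star {A : i ∈ A} for any fixed i ∈ [n]. Here C(224−1, 5−1) = C(223, 4) = 100290905.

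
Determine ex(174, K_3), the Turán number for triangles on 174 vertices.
ex(174, K_3) = ⌊174^2/4⌋ = 7569

Mantel (1907): a triangle-free graph on n vertices has at most ⌊n^2/4⌋ edges, with equality for the complete bipartite graph K_{⌊n/2⌋, ⌈n/2⌉}. For n = 174: ⌊174^2/4⌋ = ⌊30276/4⌋ = 7569. The extremal graph is K_{87, 87}, which has 87·87 = 7569 edges.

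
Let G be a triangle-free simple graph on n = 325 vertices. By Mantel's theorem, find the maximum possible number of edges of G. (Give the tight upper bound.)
ex(325, K_3) = ⌊325^2/4⌋ = 26406

Mantel (1907): a triangle-free graph on n vertices has at most ⌊n^2/4⌋ edges, with equality for the complete bipartite graph K_{⌊n/2⌋, ⌈n/2⌉}. For n = 325: ⌊325^2/4⌋ = ⌊105625/4⌋ = 26406. The extremal graph is K_{162, 163}, which has 162·163 = 26406 edges.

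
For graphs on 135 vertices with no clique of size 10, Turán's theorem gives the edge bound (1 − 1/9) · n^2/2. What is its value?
Turán density bound = (8/9) · 135^2/2 = 8100

Turán's theorem: ex(n, K_{r+1}) is achieved by the complete r-partite Turán graph T(n, r) with parts as balanced as possible, and is at most (1 − 1/r) · n^2/2. For r = 9, n = 135: the density bound is (8/9) · 18225/2 = 8100. Since 9 ∣ 135, the Turán graph T(135, 9) has parts of equal size 15, and its edge count e(T(135, 9)) = 8100 attains the density bound exactly.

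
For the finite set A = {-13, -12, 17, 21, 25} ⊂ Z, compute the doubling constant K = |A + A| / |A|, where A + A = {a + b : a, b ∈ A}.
K = |A + A| / |A| = 14/5

Enumerate A + A = {a + b : a, b ∈ A}. With |A| = 5, there are |A|^2 = 25 ordered sum pairs; collecting distinct values, A + A = {-26, -25, -24, 4, 5, 8, 9, 12, 13, 34, 38, 42, 46, 50}, so |A + A| = 14. Thus K = 14/5. For comparison, the minimum possible |A + A| over all 5-element sets is 2·5 − 1 = 9 (so min K = 9/5), attained only by arithmetic progressions.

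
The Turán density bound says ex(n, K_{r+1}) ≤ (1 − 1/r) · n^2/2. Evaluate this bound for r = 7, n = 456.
Turán density bound = (6/7) · 456^2/2 = 623808/7 ≈ 89115.4286

Turán's theorem: ex(n, K_{r+1}) is achieved by the complete r-partite Turán graph T(n, r) with parts as balanced as possible, and is at most (1 − 1/r) · n^2/2. For r = 7, n = 456: the density bound is (6/7) · 207936/2 = 623808/7 ≈ 89115.4286. The integer-valued extremum is e(T(456, 7)) = 89115, which is strictly less than the density bound 623808/7 since 7 ∤ 456 (the parts of T(456, 7) cannot all be equal).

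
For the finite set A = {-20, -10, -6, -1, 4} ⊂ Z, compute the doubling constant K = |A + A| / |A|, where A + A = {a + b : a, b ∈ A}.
K = |A + A| / |A| = 13/5

Enumerate A + A = {a + b : a, b ∈ A}. With |A| = 5, there are |A|^2 = 25 ordered sum pairs; collecting distinct values, A + A = {-40, -30, -26, -21, -20, -16, -12, -11, -7, -6, -2, 3, 8}, so |A + A| = 13. Thus K = 13/5. For comparison, the minimum possible |A + A| over all 5-element sets is 2·5 − 1 = 9 (so min K = 9/5), attained only by arithmetic progressions.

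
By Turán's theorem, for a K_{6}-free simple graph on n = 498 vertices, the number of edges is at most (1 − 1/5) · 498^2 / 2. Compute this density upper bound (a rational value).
Turán density bound = (4/5) · 498^2/2 = 496008/5 ≈ 99201.6

Turán's theorem: ex(n, K_{r+1}) is achieved by the complete r-partite Turán graph T(n, r) with parts as balanced as possible, and is at most (1 − 1/r) · n^2/2. For r = 5, n = 498: the density bound is (4/5) · 248004/2 = 496008/5 ≈ 99201.6. The integer-valued extremum is e(T(498, 5)) = 99201, which is strictly less than the density bound 496008/5 since 5 ∤ 498 (the parts of T(498, 5) cannot all be equal).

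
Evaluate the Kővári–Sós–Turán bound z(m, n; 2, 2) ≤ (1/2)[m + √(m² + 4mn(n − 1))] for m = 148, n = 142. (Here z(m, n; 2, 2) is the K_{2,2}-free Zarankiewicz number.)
z(148, 142; 2, 2) ≤ (1/2)[148 + √(148² + 4·148·142·141)] = (1/2)[148 + √11874928] = 1797.0009

Kővári–Sós–Turán: let r_1, ..., r_148 be the row sums and z = Σ r_i the total number of 1s. Each pair of columns can share at most one row with both entries 1 (else a 2×2 all-ones block appears), so Σ_i C(r_i, 2) ≤ C(142, 2) = 10011. By convexity Σ_i C(r_i, 2) ≥ 148·C(z/148, 2) = z(z − 148)/(2·148), giving z² − 148z − 148·142·141 ≤ 0 and hence z ≤ (1/2)[148 + √(21904 + 4·2963256)] = (1/2)[148 + √11874928] ≈ (1/2)(148 + 3446.0017) = 1797.0009.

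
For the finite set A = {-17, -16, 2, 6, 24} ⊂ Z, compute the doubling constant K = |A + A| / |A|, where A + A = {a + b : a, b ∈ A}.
K = |A + A| / |A| = 14/5

Enumerate A + A = {a + b : a, b ∈ A}. With |A| = 5, there are |A|^2 = 25 ordered sum pairs; collecting distinct values, A + A = {-34, -33, -32, -15, -14, -11, -10, 4, 7, 8, 12, 26, 30, 48}, so |A + A| = 14. Thus K = 14/5. For comparison, the minimum possible |A + A| over all 5-element sets is 2·5 − 1 = 9 (so min K = 9/5), attained only by arithmetic progressions.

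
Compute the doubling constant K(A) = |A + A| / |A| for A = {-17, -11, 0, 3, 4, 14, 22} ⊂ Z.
K = |A + A| / |A| = 27/7

Enumerate A + A = {a + b : a, b ∈ A}. With |A| = 7, there are |A|^2 = 49 ordered sum pairs; collecting distinct values, A + A = {-34, -28, -22, -17, -14, -13, -11, -8, -7, -3, 0, 3, 4, 5, 6, 7, 8, 11, 14, 17, 18, 22, 25, 26, 28, 36, 44}, so |A + A| = 27. Thus K = 27/7. For comparison, the minimum possible |A + A| over all 7-element sets is 2·7 − 1 = 13 (so min K = 13/7), attained only by arithmetic progressions.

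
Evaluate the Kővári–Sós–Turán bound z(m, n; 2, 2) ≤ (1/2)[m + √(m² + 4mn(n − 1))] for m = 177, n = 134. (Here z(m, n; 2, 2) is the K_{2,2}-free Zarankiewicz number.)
z(177, 134; 2, 2) ≤ (1/2)[177 + √(177² + 4·177·134·133)] = (1/2)[177 + √12649305] = 1866.7931

Kővári–Sós–Turán: let r_1, ..., r_177 be the row sums and z = Σ r_i the total number of 1s. Each pair of columns can share at most one row with both entries 1 (else a 2×2 all-ones block appears), so Σ_i C(r_i, 2) ≤ C(134, 2) = 8911. By convexity Σ_i C(r_i, 2) ≥ 177·C(z/177, 2) = z(z − 177)/(2·177), giving z² − 177z − 177·134·133 ≤ 0 and hence z ≤ (1/2)[177 + √(31329 + 4·3154494)] = (1/2)[177 + √12649305] ≈ (1/2)(177 + 3556.5861) = 1866.7931.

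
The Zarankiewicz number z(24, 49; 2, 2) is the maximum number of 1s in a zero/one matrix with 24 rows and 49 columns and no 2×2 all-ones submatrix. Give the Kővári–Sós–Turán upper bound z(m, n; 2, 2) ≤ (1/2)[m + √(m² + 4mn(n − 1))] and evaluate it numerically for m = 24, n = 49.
z(24, 49; 2, 2) ≤ (1/2)[24 + √(24² + 4·24·49·48)] = (1/2)[24 + √226368] = 249.8907

Kővári–Sós–Turán: let r_1, ..., r_24 be the row sums and z = Σ r_i the total number of 1s. Each pair of columns can share at most one row with both entries 1 (else a 2×2 all-ones block appears), so Σ_i C(r_i, 2) ≤ C(49, 2) = 1176. By convexity Σ_i C(r_i, 2) ≥ 24·C(z/24, 2) = z(z − 24)/(2·24), giving z² − 24z − 24·49·48 ≤ 0 and hence z ≤ (1/2)[24 + √(576 + 4·56448)] = (1/2)[24 + √226368] ≈ (1/2)(24 + 475.7815) = 249.8907.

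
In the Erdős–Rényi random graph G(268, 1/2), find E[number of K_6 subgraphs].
E[# K_6] = C(268, 6) · (1/2)^C(6, 2) = 486408039964 / 2^15 = 121602009991/8192 ≈ 14843995.360229

For each 6-subset S of vertices (there are C(268, 6) = 486408039964 such S), let X_S = 1 if S induces a K_6 (all C(6, 2) = 15 edges present). Then P(X_S = 1) = (1/2)^15 = 1/32768. By linearity of expectation, E[# K_6] = C(268, 6) · (1/2)^15 = 486408039964 / 32768 = 121602009991/8192 ≈ 14843995.360229.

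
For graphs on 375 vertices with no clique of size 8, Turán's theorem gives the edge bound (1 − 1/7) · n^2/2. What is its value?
Turán density bound = (6/7) · 375^2/2 = 421875/7 ≈ 60267.8571

Turán's theorem: ex(n, K_{r+1}) is achieved by the complete r-partite Turán graph T(n, r) with parts as balanced as possible, and is at most (1 − 1/r) · n^2/2. For r = 7, n = 375: the density bound is (6/7) · 140625/2 = 421875/7 ≈ 60267.8571. The integer-valued extremum is e(T(375, 7)) = 60267, which is strictly less than the density bound 421875/7 since 7 ∤ 375 (the parts of T(375, 7) cannot all be equal).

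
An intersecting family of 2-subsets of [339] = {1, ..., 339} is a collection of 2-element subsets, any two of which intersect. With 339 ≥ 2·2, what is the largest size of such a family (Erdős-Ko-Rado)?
max |F| = C(338, 1) = 338

The Erdős-Ko-Rado theorem states: for n ≥ 2k, an intersecting family of k-subsets of an n-element set has size at most C(n − 1, k − 1), with equality for 'star' families {A ⊆ [n] : |A| = k, i ∈ A} (fix an element i). For n = 339, k = 2: C(338, 1) = 338.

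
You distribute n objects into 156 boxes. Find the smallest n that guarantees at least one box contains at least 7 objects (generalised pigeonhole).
n = (7 − 1)·156 + 1 = 937

By the generalised pigeonhole principle, to guarantee some box contains ≥ r objects we need more than (r − 1) · k objects total. Threshold: n = (r − 1) · k + 1. With r = 7 and k = 156: n = 6 · 156 + 1 = 936 + 1 = 937. For n = 936 = 6 · 156, we can put exactly 6 objects in every box, avoiding 7 in any single one — so 937 is tight.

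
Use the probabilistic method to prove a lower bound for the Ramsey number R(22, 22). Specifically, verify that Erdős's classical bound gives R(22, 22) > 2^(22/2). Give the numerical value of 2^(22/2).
2^(22/2) = 2048; so R(22, 22) > 2048

Colour each edge of K_n uniformly at random with red/blue. The expected number of monochromatic K_22 is C(n, 22) · 2 · 2^(−C(22,2)). If C(n, 22) · 2^(1 − C(22,2)) < 1, then with positive probability no monochromatic K_22 exists, so R(22, 22) > n. The standard estimate C(n, 22) ≤ n^22/22! shows this inequality holds whenever n ≤ 2^(22/2) (since 22! · 2^(C(22,2) − 1) > 2^(22^2/2) ≥ n^22). Hence R(22, 22) > 2^(22/2) = 2048.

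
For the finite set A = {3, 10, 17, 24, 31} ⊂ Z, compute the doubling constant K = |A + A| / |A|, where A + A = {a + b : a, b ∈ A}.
K = |A + A| / |A| = 9/5

Enumerate A + A = {a + b : a, b ∈ A}. With |A| = 5, there are |A|^2 = 25 ordered sum pairs; collecting distinct values, A + A = {6, 13, 20, 27, 34, 41, 48, 55, 62}, so |A + A| = 9. Thus K = 9/5. Here |A + A| = 2|A| − 1 = 9, the minimum possible — so K = 9/5 is minimal, which holds iff A is an arithmetic progression.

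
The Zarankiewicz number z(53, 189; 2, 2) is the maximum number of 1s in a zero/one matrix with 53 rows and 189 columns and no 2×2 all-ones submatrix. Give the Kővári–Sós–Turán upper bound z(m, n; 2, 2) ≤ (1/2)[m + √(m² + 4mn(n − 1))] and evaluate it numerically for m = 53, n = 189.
z(53, 189; 2, 2) ≤ (1/2)[53 + √(53² + 4·53·189·188)] = (1/2)[53 + √7535593] = 1399.0517

Kővári–Sós–Turán: let r_1, ..., r_53 be the row sums and z = Σ r_i the total number of 1s. Each pair of columns can share at most one row with both entries 1 (else a 2×2 all-ones block appears), so Σ_i C(r_i, 2) ≤ C(189, 2) = 17766. By convexity Σ_i C(r_i, 2) ≥ 53·C(z/53, 2) = z(z − 53)/(2·53), giving z² − 53z − 53·189·188 ≤ 0 and hence z ≤ (1/2)[53 + √(2809 + 4·1883196)] = (1/2)[53 + √7535593] ≈ (1/2)(53 + 2745.1035) = 1399.0517.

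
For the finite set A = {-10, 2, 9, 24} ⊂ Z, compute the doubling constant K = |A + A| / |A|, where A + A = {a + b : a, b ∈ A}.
K = |A + A| / |A| = 10/4 = 5/2

Enumerate A + A = {a + b : a, b ∈ A}. With |A| = 4, there are |A|^2 = 16 ordered sum pairs; collecting distinct values, A + A = {-20, -8, -1, 4, 11, 14, 18, 26, 33, 48}, so |A + A| = 10. Thus K = 10/4 = 5/2. For comparison, the minimum possible |A + A| over all 4-element sets is 2·4 − 1 = 7 (so min K = 7/4), attained only by arithmetic progressions.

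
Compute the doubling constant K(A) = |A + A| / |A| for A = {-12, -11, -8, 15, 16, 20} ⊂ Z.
K = |A + A| / |A| = 19/6

Enumerate A + A = {a + b : a, b ∈ A}. With |A| = 6, there are |A|^2 = 36 ordered sum pairs; collecting distinct values, A + A = {-24, -23, -22, -20, -19, -16, 3, 4, 5, 7, 8, 9, 12, 30, 31, 32, 35, 36, 40}, so |A + A| = 19. Thus K = 19/6. For comparison, the minimum possible |A + A| over all 6-element sets is 2·6 − 1 = 11 (so min K = 11/6), attained only by arithmetic progressions.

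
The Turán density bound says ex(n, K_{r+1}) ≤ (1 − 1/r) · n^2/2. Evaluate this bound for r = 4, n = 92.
Turán density bound = (3/4) · 92^2/2 = 3174

Turán's theorem: ex(n, K_{r+1}) is achieved by the complete r-partite Turán graph T(n, r) with parts as balanced as possible, and is at most (1 − 1/r) · n^2/2. For r = 4, n = 92: the density bound is (3/4) · 8464/2 = 3174. Since 4 ∣ 92, the Turán graph T(92, 4) has parts of equal size 23, and its edge count e(T(92, 4)) = 3174 attains the density bound exactly.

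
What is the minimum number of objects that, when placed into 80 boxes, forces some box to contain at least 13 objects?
n = (13 − 1)·80 + 1 = 961

By the generalised pigeonhole principle, to guarantee some box contains ≥ r objects we need more than (r − 1) · k objects total. Threshold: n = (r − 1) · k + 1. With r = 13 and k = 80: n = 12 · 80 + 1 = 960 + 1 = 961. For n = 960 = 12 · 80, we can put exactly 12 objects in every box, avoiding 13 in any single one — so 961 is tight.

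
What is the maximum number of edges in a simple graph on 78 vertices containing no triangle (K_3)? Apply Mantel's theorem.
ex(78, K_3) = ⌊78^2/4⌋ = 1521

Mantel (1907): a triangle-free graph on n vertices has at most ⌊n^2/4⌋ edges, with equality for the complete bipartite graph K_{⌊n/2⌋, ⌈n/2⌉}. For n = 78: ⌊78^2/4⌋ = ⌊6084/4⌋ = 1521. The extremal graph is K_{39, 39}, which has 39·39 = 1521 edges.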